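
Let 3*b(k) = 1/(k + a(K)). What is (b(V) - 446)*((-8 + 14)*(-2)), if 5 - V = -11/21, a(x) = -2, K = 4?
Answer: 197982/37 ≈ 5350.9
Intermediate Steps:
V = 116/21 (V = 5 - (-11)/21 = 5 - 1*(-11/21) = 5 + 11/21 = 116/21 ≈ 5.5238)
b(k) = 1/(3*(-2 + k)) (b(k) = 1/(3*(k - 2)) = 1/(3*(-2 + k)))
(b(V) - 446)*((-8 + 14)*(-2)) = (1/(3*(-2 + 116/21)) - 446)*((-8 + 14)*(-2)) = (1/(3*(74/21)) - 446)*(6*(-2)) = ((1/3)*(21/74) - 446)*(-12) = (7/74 - 446)*(-12) = -32997/74*(-12) = 197982/37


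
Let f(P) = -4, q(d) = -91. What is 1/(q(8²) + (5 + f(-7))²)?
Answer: -1/90 ≈ -0.011111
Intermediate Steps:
1/(q(8²) + (5 + f(-7))²) = 1/(-91 + (5 - 4)²) = 1/(-91 + 1²) = 1/(-91 + 1) = 1/(-90) = -1/90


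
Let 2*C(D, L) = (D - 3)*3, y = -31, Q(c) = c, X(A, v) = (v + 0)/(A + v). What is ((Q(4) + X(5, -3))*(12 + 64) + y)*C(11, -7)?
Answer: 1908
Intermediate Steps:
X(A, v) = v/(A + v)
C(D, L) = -9/2 + 3*D/2 (C(D, L) = ((D - 3)*3)/2 = ((-3 + D)*3)/2 = (-9 + 3*D)/2 = -9/2 + 3*D/2)
((Q(4) + X(5, -3))*(12 + 64) + y)*C(11, -7) = ((4 - 3/(5 - 3))*(12 + 64) - 31)*(-9/2 + (3/2)*11) = ((4 - 3/2)*76 - 31)*(-9/2 + 33/2) = ((4 - 3*1/2)*76 - 31)*12 = ((4 - 3/2)*76 - 31)*12 = ((5/2)*76 - 31)*12 = (190 - 31)*12 = 159*12 = 1908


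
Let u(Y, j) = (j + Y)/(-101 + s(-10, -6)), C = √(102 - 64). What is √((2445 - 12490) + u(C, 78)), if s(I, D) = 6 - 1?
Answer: √(-5786388 - 6*√38)/24 ≈ 100.23*I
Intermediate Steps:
s(I, D) = 5
C = √38 ≈ 6.1644
u(Y, j) = -Y/96 - j/96 (u(Y, j) = (j + Y)/(-101 + 5) = (Y + j)/(-96) = (Y + j)*(-1/96) = -Y/96 - j/96)
√((2445 - 12490) + u(C, 78)) = √((2445 - 12490) + (-√38/96 - 1/96*78)) = √(-10045 + (-√38/96 - 13/16)) = √(-10045 + (-13/16 - √38/96)) = √(-160733/16 - √38/96)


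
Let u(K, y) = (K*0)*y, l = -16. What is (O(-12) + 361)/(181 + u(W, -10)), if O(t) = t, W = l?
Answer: 349/181 ≈ 1.9282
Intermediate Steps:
W = -16
u(K, y) = 0 (u(K, y) = 0*y = 0)
(O(-12) + 361)/(181 + u(W, -10)) = (-12 + 361)/(181 + 0) = 349/181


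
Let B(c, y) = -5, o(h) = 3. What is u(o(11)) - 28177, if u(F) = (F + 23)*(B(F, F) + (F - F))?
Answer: -28307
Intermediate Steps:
u(F) = -115 - 5*F (u(F) = (F + 23)*(-5 + (F - F)) = (23 + F)*(-5 + 0) = (23 + F)*(-5) = -115 - 5*F)
u(o(11)) - 28177 = (-115 - 5*3) - 28177 = (-115 - 15) - 28177 = -130 - 28177 = -28307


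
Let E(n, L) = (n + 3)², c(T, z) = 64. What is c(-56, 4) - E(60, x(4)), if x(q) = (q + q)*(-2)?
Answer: -3905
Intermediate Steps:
x(q) = -4*q (x(q) = (2*q)*(-2) = -4*q)
E(n, L) = (3 + n)²
c(-56, 4) - E(60, x(4)) = 64 - (3 + 60)² = 64 - 1*63² = 64 - 1*3969 = 64 - 3969 = -3905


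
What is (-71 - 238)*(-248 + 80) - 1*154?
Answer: 51758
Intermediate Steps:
(-71 - 238)*(-248 + 80) - 1*154 = -309*(-168) - 154 = 51912 - 154 = 51758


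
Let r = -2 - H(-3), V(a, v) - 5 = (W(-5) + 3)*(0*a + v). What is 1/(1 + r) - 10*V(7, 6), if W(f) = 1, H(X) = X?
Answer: -579/2 ≈ -289.50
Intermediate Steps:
V(a, v) = 5 + 4*v (V(a, v) = 5 + (1 + 3)*(0*a + v) = 5 + 4*(0 + v) = 5 + 4*v)
r = 1 (r = -2 - 1*(-3) = -2 + 3 = 1)
1/(1 + r) - 10*V(7, 6) = 1/(1 + 1) - 10*(5 + 4*6) = 1/2 - 10*(5 + 24) = 1/2 - 10*29 = 1/2 - 290 = -579/2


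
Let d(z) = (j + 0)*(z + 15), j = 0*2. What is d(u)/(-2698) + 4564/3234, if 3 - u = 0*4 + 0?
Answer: 326/231 ≈ 1.4113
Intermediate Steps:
u = 3 (u = 3 - (0*4 + 0) = 3 - (0 + 0) = 3 - 1*0 = 3 + 0 = 3)
j = 0
d(z) = 0 (d(z) = (0 + 0)*(z + 15) = 0*(15 + z) = 0)
d(u)/(-2698) + 4564/3234 = 0/(-2698) + 4564/3234 = 0*(-1/2698) + 4564*(1/3234) = 0 + 326/231 = 326/231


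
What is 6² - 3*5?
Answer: 21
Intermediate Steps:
6² - 3*5 = 36 - 15 = 21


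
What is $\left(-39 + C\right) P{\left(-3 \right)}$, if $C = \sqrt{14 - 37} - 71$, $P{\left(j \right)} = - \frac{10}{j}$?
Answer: $- \frac{1100}{3} + \frac{10 i \sqrt{23}}{3} \approx -366.67 + 15.986 i$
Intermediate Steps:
$C = -71 + i \sqrt{23}$ ($C = \sqrt{-23} - 71 = i \sqrt{23} - 71 = -71 + i \sqrt{23} \approx -71.0 + 4.7958 i$)
$\left(-39 + C\right) P{\left(-3 \right)} = \left(-39 - \left(71 - i \sqrt{23}\right)\right) \left(- \frac{10}{-3}\right) = \left(-110 + i \sqrt{23}\right) \left(\left(-10\right) \left(- \frac{1}{3}\right)\right) = \left(-110 + i \sqrt{23}\right) \frac{10}{3} = - \frac{1100}{3} + \frac{10 i \sqrt{23}}{3}$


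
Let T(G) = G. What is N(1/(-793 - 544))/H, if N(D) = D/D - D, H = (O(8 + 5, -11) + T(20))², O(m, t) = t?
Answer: 446/36099 ≈ 0.012355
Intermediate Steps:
H = 81 (H = (-11 + 20)² = 9² = 81)
N(D) = 1 - D
N(1/(-793 - 544))/H = (1 - 1/(-793 - 544))/81 = (1 - 1/(-1337))*(1/81) = (1 - 1*(-1/1337))*(1/81) = (1 + 1/1337)*(1/81) = (1338/1337)*(1/81) = 446/36099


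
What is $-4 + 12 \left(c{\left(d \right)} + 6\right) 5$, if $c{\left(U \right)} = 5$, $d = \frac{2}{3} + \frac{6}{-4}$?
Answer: $656$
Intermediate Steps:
$d = - \frac{5}{6}$ ($d = 2 \cdot \frac{1}{3} + 6 \left(- \frac{1}{4}\right) = \frac{2}{3} - \frac{3}{2} = - \frac{5}{6} \approx -0.83333$)
$-4 + 12 \left(c{\left(d \right)} + 6\right) 5 = -4 + 12 \left(5 + 6\right) 5 = -4 + 12 \cdot 11 \cdot 5 = -4 + 12 \cdot 55 = -4 + 660 = 656$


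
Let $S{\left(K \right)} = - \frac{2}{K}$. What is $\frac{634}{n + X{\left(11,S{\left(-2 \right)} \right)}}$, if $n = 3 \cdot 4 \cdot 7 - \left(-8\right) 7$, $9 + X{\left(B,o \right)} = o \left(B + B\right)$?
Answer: $\frac{634}{153} \approx 4.1438$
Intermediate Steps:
$X{\left(B,o \right)} = -9 + 2 B o$ ($X{\left(B,o \right)} = -9 + o \left(B + B\right) = -9 + o 2 B = -9 + 2 B o$)
$n = 140$ ($n = 12 \cdot 7 - -56 = 84 + 56 = 140$)
$\frac{634}{n + X{\left(11,S{\left(-2 \right)} \right)}} = \frac{634}{140 - \left(9 - 22 \left(- \frac{2}{-2}\right)\right)} = \frac{634}{140 - \left(9 - 22 \left(\left(-2\right) \left(- \frac{1}{2}\right)\right)\right)} = \frac{634}{140 - \left(9 - 22\right)} = \frac{634}{140 + \left(-9 + 22\right)} = \frac{634}{140 + 13} = \frac{634}{153}$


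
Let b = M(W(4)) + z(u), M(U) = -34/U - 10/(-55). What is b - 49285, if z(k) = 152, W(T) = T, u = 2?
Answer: -1081109/22 ≈ -49141.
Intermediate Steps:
M(U) = 2/11 - 34/U (M(U) = -34/U - 10*(-1/55) = -34/U + 2/11 = 2/11 - 34/U)
b = 3161/22 (b = (2/11 - 34/4) + 152 = (2/11 - 34*¼) + 152 = (2/11 - 17/2) + 152 = -183/22 + 152 = 3161/22 ≈ 143.68)
b - 49285 = 3161/22 - 49285 = -1081109/22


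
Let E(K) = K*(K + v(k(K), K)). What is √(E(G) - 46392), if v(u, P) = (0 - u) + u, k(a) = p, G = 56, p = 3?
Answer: 2*I*√10814 ≈ 207.98*I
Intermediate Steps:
k(a) = 3
v(u, P) = 0 (v(u, P) = -u + u = 0)
E(K) = K² (E(K) = K*(K + 0) = K*K = K²)
√(E(G) - 46392) = √(56² - 46392) = √(3136 - 46392) = √(-43256) = 2*I*√10814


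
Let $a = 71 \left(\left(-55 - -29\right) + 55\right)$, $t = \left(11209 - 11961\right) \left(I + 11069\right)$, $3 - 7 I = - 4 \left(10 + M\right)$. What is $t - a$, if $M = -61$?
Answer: $- \frac{58130477}{7} \approx -8.3044 \cdot 10^{6}$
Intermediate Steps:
$I = - \frac{201}{7}$ ($I = \frac{3}{7} - \frac{\left(-4\right) \left(10 - 61\right)}{7} = \frac{3}{7} - \frac{\left(-4\right) \left(-51\right)}{7} = \frac{3}{7} - \frac{204}{7} = - \frac{201}{7} \approx -28.714$)
$t = - \frac{58116064}{7}$ ($t = \left(11209 - 11961\right) \left(- \frac{201}{7} + 11069\right) = \left(-752\right) \frac{77282}{7} = - \frac{58116064}{7} \approx -8.3023 \cdot 10^{6}$)
$a = 2059$ ($a = 71 \left(\left(-55 + 29\right) + 55\right) = 71 \left(-26 + 55\right) = 71 \cdot 29 = 2059$)
$t - a = - \frac{58116064}{7} - 2059 = - \frac{58130477}{7}$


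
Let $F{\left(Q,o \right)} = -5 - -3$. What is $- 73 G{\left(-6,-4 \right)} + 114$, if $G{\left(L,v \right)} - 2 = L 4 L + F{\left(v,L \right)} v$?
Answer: $-11128$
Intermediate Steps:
$F{\left(Q,o \right)} = -2$ ($F{\left(Q,o \right)} = -5 + 3 = -2$)
$G{\left(L,v \right)} = 2 - 2 v + 4 L^{2}$ ($G{\left(L,v \right)} = 2 + \left(L 4 L - 2 v\right) = 2 + \left(4 L L - 2 v\right) = 2 + \left(4 L^{2} - 2 v\right) = 2 + \left(- 2 v + 4 L^{2}\right) = 2 - 2 v + 4 L^{2}$)
$- 73 G{\left(-6,-4 \right)} + 114 = - 73 \left(2 - -8 + 4 \left(-6\right)^{2}\right) + 114 = - 73 \left(2 + 8 + 4 \cdot 36\right) + 114 = - 73 \left(2 + 8 + 144\right) + 114 = \left(-73\right) 154 + 114 = -11242 + 114 = -11128$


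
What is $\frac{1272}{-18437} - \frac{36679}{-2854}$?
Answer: $\frac{672620435}{52619198} \approx 12.783$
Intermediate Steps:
$\frac{1272}{-18437} - \frac{36679}{-2854} = 1272 \left(- \frac{1}{18437}\right) - - \frac{36679}{2854} = - \frac{1272}{18437} + \frac{36679}{2854} = \frac{672620435}{52619198}$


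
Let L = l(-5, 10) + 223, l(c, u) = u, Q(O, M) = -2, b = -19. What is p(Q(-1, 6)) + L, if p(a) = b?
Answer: 214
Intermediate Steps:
p(a) = -19
L = 233 (L = 10 + 223 = 233)
p(Q(-1, 6)) + L = -19 + 233 = 214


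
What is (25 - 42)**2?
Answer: 289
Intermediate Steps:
(25 - 42)**2 = (-17)**2 = 289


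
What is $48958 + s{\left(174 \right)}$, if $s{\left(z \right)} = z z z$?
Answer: $5316982$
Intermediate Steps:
$s{\left(z \right)} = z^{3}$ ($s{\left(z \right)} = z^{2} z = z^{3}$)
$48958 + s{\left(174 \right)} = 48958 + 174^{3} = 48958 + 5268024 = 5316982$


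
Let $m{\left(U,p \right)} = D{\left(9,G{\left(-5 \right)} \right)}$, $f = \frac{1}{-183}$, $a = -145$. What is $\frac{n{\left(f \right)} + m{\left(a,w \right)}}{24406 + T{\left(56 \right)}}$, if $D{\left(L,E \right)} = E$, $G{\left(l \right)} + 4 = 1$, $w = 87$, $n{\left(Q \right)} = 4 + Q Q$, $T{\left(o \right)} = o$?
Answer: $\frac{16745}{409603959} \approx 4.0881 \cdot 10^{-5}$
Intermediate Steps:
$f = - \frac{1}{183} \approx -0.0054645$
$n{\left(Q \right)} = 4 + Q^{2}$
$G{\left(l \right)} = -3$ ($G{\left(l \right)} = -4 + 1 = -3$)
$m{\left(U,p \right)} = -3$
$\frac{n{\left(f \right)} + m{\left(a,w \right)}}{24406 + T{\left(56 \right)}} = \frac{\left(4 + \left(- \frac{1}{183}\right)^{2}\right) - 3}{24406 + 56} = \frac{\left(4 + \frac{1}{33489}\right) - 3}{24462} = \left(\frac{133957}{33489} - 3\right) \frac{1}{24462} = \frac{33490}{33489} \cdot \frac{1}{24462} = \frac{16745}{409603959}$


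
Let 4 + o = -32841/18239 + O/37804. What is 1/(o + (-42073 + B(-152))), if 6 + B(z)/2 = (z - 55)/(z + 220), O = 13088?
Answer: -450831602/18978451748343 ≈ -2.3755e-5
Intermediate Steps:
B(z) = -12 + 2*(-55 + z)/(220 + z) (B(z) = -12 + 2*((z - 55)/(z + 220)) = -12 + 2*((-55 + z)/(220 + z)) = -12 + 2*(-55 + z)/(220 + z))
o = -72323803/13259753 (o = -4 + (-32841/18239 + 13088/37804) = -4 + (-32841*1/18239 + 13088*(1/37804)) = -4 + (-32841/18239 + 3272/9451) = -4 - 19284791/13259753 = -72323803/13259753 ≈ -5.4544)
1/(o + (-42073 + B(-152))) = 1/(-72323803/13259753 + (-42073 + 10*(-275 - 1*(-152))/(220 - 152))) = 1/(-72323803/13259753 + (-42073 + 10*(-275 + 152)/68)) = 1/(-72323803/13259753 + (-42073 + 10*(1/68)*(-123))) = 1/(-72323803/13259753 + (-42073 - 615/34)) = 1/(-72323803/13259753 - 1431097/34) = 1/(-18978451748343/450831602) = -450831602/18978451748343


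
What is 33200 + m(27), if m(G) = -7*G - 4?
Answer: 33007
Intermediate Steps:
m(G) = -4 - 7*G
33200 + m(27) = 33200 + (-4 - 7*27) = 33200 + (-4 - 189) = 33200 - 193 = 33007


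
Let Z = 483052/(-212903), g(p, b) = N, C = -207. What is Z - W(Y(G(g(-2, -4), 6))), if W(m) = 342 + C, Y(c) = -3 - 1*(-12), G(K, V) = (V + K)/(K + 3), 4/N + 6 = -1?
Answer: -29224957/212903 ≈ -137.27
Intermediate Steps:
N = -4/7 (N = 4/(-6 - 1) = 4/(-7) = 4*(-⅐) = -4/7 ≈ -0.57143)
g(p, b) = -4/7
G(K, V) = (K + V)/(3 + K)
Y(c) = 9 (Y(c) = -3 + 12 = 9)
W(m) = 135 (W(m) = 342 - 207 = 135)
Z = -483052/212903 (Z = 483052*(-1/212903) = -483052/212903 ≈ -2.2689)
Z - W(Y(G(g(-2, -4), 6))) = -483052/212903 - 1*135 = -483052/212903 - 135 = -29224957/212903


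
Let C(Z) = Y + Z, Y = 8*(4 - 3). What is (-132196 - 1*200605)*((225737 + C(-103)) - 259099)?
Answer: 11134523057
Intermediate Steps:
Y = 8 (Y = 8*1 = 8)
C(Z) = 8 + Z
(-132196 - 1*200605)*((225737 + C(-103)) - 259099) = (-132196 - 1*200605)*((225737 + (8 - 103)) - 259099) = (-132196 - 200605)*((225737 - 95) - 259099) = -332801*(225642 - 259099) = -332801*(-33457) = 11134523057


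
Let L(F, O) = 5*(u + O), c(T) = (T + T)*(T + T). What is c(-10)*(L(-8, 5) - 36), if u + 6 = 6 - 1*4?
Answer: -12400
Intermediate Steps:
u = -4 (u = -6 + (6 - 1*4) = -6 + (6 - 4) = -6 + 2 = -4)
c(T) = 4*T² (c(T) = (2*T)*(2*T) = 4*T²)
L(F, O) = -20 + 5*O (L(F, O) = 5*(-4 + O) = -20 + 5*O)
c(-10)*(L(-8, 5) - 36) = (4*(-10)²)*((-20 + 5*5) - 36) = (4*100)*((-20 + 25) - 36) = 400*(5 - 36) = 400*(-31) = -12400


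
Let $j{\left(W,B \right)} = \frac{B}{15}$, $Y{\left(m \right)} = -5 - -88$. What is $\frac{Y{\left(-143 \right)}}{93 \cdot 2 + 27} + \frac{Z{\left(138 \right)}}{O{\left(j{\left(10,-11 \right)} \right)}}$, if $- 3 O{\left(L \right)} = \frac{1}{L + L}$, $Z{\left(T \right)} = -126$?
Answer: $- \frac{590021}{1065} \approx -554.01$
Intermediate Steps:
$Y{\left(m \right)} = 83$ ($Y{\left(m \right)} = -5 + 88 = 83$)
$j{\left(W,B \right)} = \frac{B}{15}$ ($j{\left(W,B \right)} = B \frac{1}{15} = \frac{B}{15}$)
$O{\left(L \right)} = - \frac{1}{6 L}$ ($O{\left(L \right)} = - \frac{1}{3 \left(L + L\right)} = - \frac{1}{3 \cdot 2 L} = - \frac{\frac{1}{2} \frac{1}{L}}{3} = - \frac{1}{6 L}$)
$\frac{Y{\left(-143 \right)}}{93 \cdot 2 + 27} + \frac{Z{\left(138 \right)}}{O{\left(j{\left(10,-11 \right)} \right)}} = \frac{83}{93 \cdot 2 + 27} - \frac{126}{\left(- \frac{1}{6}\right) \frac{1}{\frac{1}{15} \left(-11\right)}} = \frac{83}{186 + 27} - \frac{126}{\left(- \frac{1}{6}\right) \frac{1}{- \frac{11}{15}}} = \frac{83}{213} - \frac{126}{\left(- \frac{1}{6}\right) \left(- \frac{15}{11}\right)} = 83 \cdot \frac{1}{213} - \frac{126}{\frac{5}{22}} = \frac{83}{213} - \frac{2772}{5} = - \frac{590021}{1065}$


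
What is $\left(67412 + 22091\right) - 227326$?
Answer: $-137823$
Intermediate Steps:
$\left(67412 + 22091\right) - 227326 = 89503 - 227326 = -137823$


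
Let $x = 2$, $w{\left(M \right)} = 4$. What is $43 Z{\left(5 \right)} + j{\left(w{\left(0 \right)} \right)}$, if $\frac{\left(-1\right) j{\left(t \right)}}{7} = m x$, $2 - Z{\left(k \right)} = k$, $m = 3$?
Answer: $-171$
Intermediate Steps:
$Z{\left(k \right)} = 2 - k$
$j{\left(t \right)} = -42$ ($j{\left(t \right)} = - 7 \cdot 3 \cdot 2 = \left(-7\right) 6 = -42$)
$43 Z{\left(5 \right)} + j{\left(w{\left(0 \right)} \right)} = 43 \left(2 - 5\right) - 42 = 43 \left(-3\right) - 42 = -129 - 42 = -171$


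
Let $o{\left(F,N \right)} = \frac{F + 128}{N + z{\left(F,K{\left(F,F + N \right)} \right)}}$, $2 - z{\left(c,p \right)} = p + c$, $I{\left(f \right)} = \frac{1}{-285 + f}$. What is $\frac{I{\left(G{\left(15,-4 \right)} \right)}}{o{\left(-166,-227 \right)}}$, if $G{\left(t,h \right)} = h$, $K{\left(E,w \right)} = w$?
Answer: $\frac{167}{5491} \approx 0.030413$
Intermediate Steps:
$z{\left(c,p \right)} = 2 - c - p$ ($z{\left(c,p \right)} = 2 - \left(p + c\right) = 2 - \left(c + p\right) = 2 - c - p$)
$o{\left(F,N \right)} = \frac{128 + F}{2 - 2 F}$ ($o{\left(F,N \right)} = \frac{F + 128}{N - \left(-2 + N + 2 F\right)} = \frac{128 + F}{N - \left(-2 + N + 2 F\right)} = \frac{128 + F}{2 - 2 F}$)
$\frac{I{\left(G{\left(15,-4 \right)} \right)}}{o{\left(-166,-227 \right)}} = \frac{1}{\left(-285 - 4\right) \frac{-128 - -166}{2 \left(-1 - 166\right)}} = \frac{1}{\left(-289\right) \frac{-128 + 166}{2 \left(-167\right)}} = - \frac{1}{289 \cdot \frac{1}{2} \left(- \frac{1}{167}\right) 38} = - \frac{1}{289 \left(- \frac{19}{167}\right)} = \left(- \frac{1}{289}\right) \left(- \frac{167}{19}\right) = \frac{167}{5491}$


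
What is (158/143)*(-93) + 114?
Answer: 1608/143 ≈ 11.245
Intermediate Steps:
(158/143)*(-93) + 114 = -14694/143 + 114 = 1608/143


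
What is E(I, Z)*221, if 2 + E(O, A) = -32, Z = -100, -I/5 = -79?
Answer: -7514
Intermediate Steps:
I = 395 (I = -5*(-79) = 395)
E(O, A) = -34 (E(O, A) = -2 - 32 = -34)
E(I, Z)*221 = -34*221 = -7514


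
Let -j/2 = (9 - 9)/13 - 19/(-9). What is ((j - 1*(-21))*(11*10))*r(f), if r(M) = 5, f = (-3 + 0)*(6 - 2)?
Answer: 83050/9 ≈ 9227.8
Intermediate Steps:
f = -12 (f = -3*4 = -12)
j = -38/9 (j = -2*((9 - 9)/13 - 19/(-9)) = -2*(0*(1/13) - 19*(-1/9)) = -2*(0 + 19/9) = -2*19/9 = -38/9 ≈ -4.2222)
((j - 1*(-21))*(11*10))*r(f) = ((-38/9 - 1*(-21))*(11*10))*5 = ((-38/9 + 21)*110)*5 = ((151/9)*110)*5 = (16610/9)*5 = 83050/9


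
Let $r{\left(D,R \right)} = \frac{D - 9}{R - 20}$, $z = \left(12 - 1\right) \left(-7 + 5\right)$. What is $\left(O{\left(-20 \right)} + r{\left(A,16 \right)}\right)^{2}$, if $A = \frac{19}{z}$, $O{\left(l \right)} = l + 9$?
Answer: $\frac{564001}{7744} \approx 72.831$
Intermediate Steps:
$O{\left(l \right)} = 9 + l$
$z = -22$ ($z = 11 \left(-2\right) = -22$)
$A = - \frac{19}{22}$ ($A = \frac{19}{-22} = 19 \left(- \frac{1}{22}\right) = - \frac{19}{22} \approx -0.86364$)
$r{\left(D,R \right)} = \frac{-9 + D}{-20 + R}$
$\left(O{\left(-20 \right)} + r{\left(A,16 \right)}\right)^{2} = \left(\left(9 - 20\right) + \frac{-9 - \frac{19}{22}}{-20 + 16}\right)^{2} = \left(-11 + \frac{1}{-4} \left(- \frac{217}{22}\right)\right)^{2} = \left(-11 - - \frac{217}{88}\right)^{2} = \left(-11 + \frac{217}{88}\right)^{2} = \left(- \frac{751}{88}\right)^{2} = \frac{564001}{7744}$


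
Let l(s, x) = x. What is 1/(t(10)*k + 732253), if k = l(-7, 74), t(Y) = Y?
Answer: 1/732993 ≈ 1.3643e-6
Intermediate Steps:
k = 74
1/(t(10)*k + 732253) = 1/(10*74 + 732253) = 1/(740 + 732253) = 1/732993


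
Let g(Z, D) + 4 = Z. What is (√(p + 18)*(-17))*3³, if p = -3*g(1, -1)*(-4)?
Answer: -1377*I*√2 ≈ -1947.4*I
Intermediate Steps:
g(Z, D) = -4 + Z
p = -36 (p = -3*(-4 + 1)*(-4) = -3*(-3)*(-4) = 9*(-4) = -36)
(√(p + 18)*(-17))*3³ = (√(-36 + 18)*(-17))*3³ = (√(-18)*(-17))*27 = ((3*I*√2)*(-17))*27 = -51*I*√2*27 = -1377*I*√2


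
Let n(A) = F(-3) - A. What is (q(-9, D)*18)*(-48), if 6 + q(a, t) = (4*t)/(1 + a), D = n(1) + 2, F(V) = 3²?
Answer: 9504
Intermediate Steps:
F(V) = 9
n(A) = 9 - A
D = 10 (D = (9 - 1*1) + 2 = (9 - 1) + 2 = 8 + 2 = 10)
q(a, t) = -6 + 4*t/(1 + a) (q(a, t) = -6 + (4*t)/(1 + a) = -6 + 4*t/(1 + a))
(q(-9, D)*18)*(-48) = ((2*(-3 - 3*(-9) + 2*10)/(1 - 9))*18)*(-48) = ((2*(-3 + 27 + 20)/(-8))*18)*(-48) = ((2*(-⅛)*44)*18)*(-48) = -11*18*(-48) = -198*(-48) = 9504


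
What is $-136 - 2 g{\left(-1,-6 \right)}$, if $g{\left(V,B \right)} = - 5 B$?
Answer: $-196$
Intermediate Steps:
$-136 - 2 g{\left(-1,-6 \right)} = -136 - 2 \left(\left(-5\right) \left(-6\right)\right) = -136 - 60 = -196$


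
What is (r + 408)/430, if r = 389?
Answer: 797/430 ≈ 1.8535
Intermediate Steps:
(r + 408)/430 = (389 + 408)/430 = 797*(1/430) = 797/430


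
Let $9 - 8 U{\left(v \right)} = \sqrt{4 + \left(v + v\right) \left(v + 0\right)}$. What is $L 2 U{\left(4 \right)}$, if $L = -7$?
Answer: $- \frac{21}{4} \approx -5.25$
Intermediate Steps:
$U{\left(v \right)} = \frac{9}{8} - \frac{\sqrt{4 + 2 v^{2}}}{8}$ ($U{\left(v \right)} = \frac{9}{8} - \frac{\sqrt{4 + \left(v + v\right) \left(v + 0\right)}}{8} = \frac{9}{8} - \frac{\sqrt{4 + 2 v v}}{8} = \frac{9}{8} - \frac{\sqrt{4 + 2 v^{2}}}{8}$)
$L 2 U{\left(4 \right)} = \left(-7\right) 2 \left(\frac{9}{8} - \frac{\sqrt{4 + 2 \cdot 4^{2}}}{8}\right) = - 14 \left(\frac{9}{8} - \frac{\sqrt{4 + 2 \cdot 16}}{8}\right) = - 14 \left(\frac{9}{8} - \frac{\sqrt{4 + 32}}{8}\right) = - 14 \left(\frac{9}{8} - \frac{\sqrt{36}}{8}\right) = - 14 \left(\frac{9}{8} - \frac{3}{4}\right) = \left(-14\right) \frac{3}{8} = - \frac{21}{4}$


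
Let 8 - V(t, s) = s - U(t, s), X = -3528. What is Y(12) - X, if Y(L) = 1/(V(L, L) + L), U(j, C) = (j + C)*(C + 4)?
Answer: 1382977/392 ≈ 3528.0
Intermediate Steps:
U(j, C) = (4 + C)*(C + j) (U(j, C) = (C + j)*(4 + C) = (4 + C)*(C + j))
V(t, s) = 8 + s**2 + 3*s + 4*t + s*t (V(t, s) = 8 - (s - (s**2 + 4*s + 4*t + s*t)) = 8 - (s + (-s**2 - 4*s - 4*t - s*t)) = 8 - (-s**2 - 4*t - 3*s - s*t) = 8 + (s**2 + 3*s + 4*t + s*t) = 8 + s**2 + 3*s + 4*t + s*t)
Y(L) = 1/(8 + 2*L**2 + 8*L) (Y(L) = 1/((8 + L**2 + 3*L + 4*L + L*L) + L) = 1/((8 + L**2 + 3*L + 4*L + L**2) + L) = 1/((8 + 2*L**2 + 7*L) + L) = 1/(8 + 2*L**2 + 8*L))
Y(12) - X = 1/(2*(4 + 12**2 + 4*12)) - 1*(-3528) = 1/(2*(4 + 144 + 48)) + 3528 = (1/2)/196 + 3528 = (1/2)*(1/196) + 3528 = 1/392 + 3528 = 1382977/392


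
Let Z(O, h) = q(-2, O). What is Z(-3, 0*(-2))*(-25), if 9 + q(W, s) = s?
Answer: 300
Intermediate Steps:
q(W, s) = -9 + s
Z(O, h) = -9 + O
Z(-3, 0*(-2))*(-25) = (-9 - 3)*(-25) = -12*(-25) = 300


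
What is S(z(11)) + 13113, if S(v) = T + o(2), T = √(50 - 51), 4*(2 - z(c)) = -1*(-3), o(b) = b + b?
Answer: 13117 + I ≈ 13117.0 + 1.0*I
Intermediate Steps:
o(b) = 2*b
z(c) = 5/4 (z(c) = 2 - (-1)*(-3)/4 = 2 - ¼*3 = 2 - ¾ = 5/4)
T = I (T = √(-1) = I ≈ 1.0*I)
S(v) = 4 + I (S(v) = I + 2*2 = I + 4 = 4 + I)
S(z(11)) + 13113 = (4 + I) + 13113 = 13117 + I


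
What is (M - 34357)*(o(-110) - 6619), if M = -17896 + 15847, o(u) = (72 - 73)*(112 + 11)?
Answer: 245449252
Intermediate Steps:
o(u) = -123 (o(u) = -1*123 = -123)
M = -2049
(M - 34357)*(o(-110) - 6619) = (-2049 - 34357)*(-123 - 6619) = -36406*(-6742) = 245449252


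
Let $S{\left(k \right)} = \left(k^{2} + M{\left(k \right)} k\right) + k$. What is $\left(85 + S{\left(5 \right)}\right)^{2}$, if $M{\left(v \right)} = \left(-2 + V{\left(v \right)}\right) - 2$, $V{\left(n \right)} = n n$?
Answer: $48400$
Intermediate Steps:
$V{\left(n \right)} = n^{2}$
$M{\left(v \right)} = -4 + v^{2}$ ($M{\left(v \right)} = \left(-2 + v^{2}\right) - 2 = -4 + v^{2}$)
$S{\left(k \right)} = k + k^{2} + k \left(-4 + k^{2}\right)$ ($S{\left(k \right)} = \left(k^{2} + \left(-4 + k^{2}\right) k\right) + k = \left(k^{2} + k \left(-4 + k^{2}\right)\right) + k = k + k^{2} + k \left(-4 + k^{2}\right)$)
$\left(85 + S{\left(5 \right)}\right)^{2} = \left(85 + 5 \left(-3 + 5 + 5^{2}\right)\right)^{2} = \left(85 + 5 \left(-3 + 5 + 25\right)\right)^{2} = \left(85 + 5 \cdot 27\right)^{2} = \left(85 + 135\right)^{2} = 220^{2} = 48400$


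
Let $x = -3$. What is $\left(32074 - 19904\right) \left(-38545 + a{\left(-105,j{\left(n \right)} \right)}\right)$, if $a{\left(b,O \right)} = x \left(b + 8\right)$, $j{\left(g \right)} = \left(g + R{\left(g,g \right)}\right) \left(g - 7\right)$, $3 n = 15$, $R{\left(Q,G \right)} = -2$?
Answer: $-465551180$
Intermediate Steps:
$n = 5$ ($n = \frac{1}{3} \cdot 15 = 5$)
$j{\left(g \right)} = \left(-7 + g\right) \left(-2 + g\right)$ ($j{\left(g \right)} = \left(g - 2\right) \left(g - 7\right) = \left(-2 + g\right) \left(-7 + g\right) = \left(-7 + g\right) \left(-2 + g\right)$)
$a{\left(b,O \right)} = -24 - 3 b$ ($a{\left(b,O \right)} = - 3 \left(b + 8\right) = - 3 \left(8 + b\right) = -24 - 3 b$)
$\left(32074 - 19904\right) \left(-38545 + a{\left(-105,j{\left(n \right)} \right)}\right) = \left(32074 - 19904\right) \left(-38545 - -291\right) = 12170 \left(-38545 + \left(-24 + 315\right)\right) = 12170 \left(-38545 + 291\right) = 12170 \left(-38254\right) = -465551180$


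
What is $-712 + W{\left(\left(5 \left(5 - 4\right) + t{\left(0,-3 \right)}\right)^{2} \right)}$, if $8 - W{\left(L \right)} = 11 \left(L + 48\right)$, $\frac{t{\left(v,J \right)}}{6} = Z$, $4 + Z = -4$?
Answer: $-21571$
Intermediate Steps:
$Z = -8$ ($Z = -4 - 4 = -8$)
$t{\left(v,J \right)} = -48$ ($t{\left(v,J \right)} = 6 \left(-8\right) = -48$)
$W{\left(L \right)} = -520 - 11 L$ ($W{\left(L \right)} = 8 - 11 \left(L + 48\right) = 8 - 11 \left(48 + L\right) = 8 - \left(528 + 11 L\right) = -520 - 11 L$)
$-712 + W{\left(\left(5 \left(5 - 4\right) + t{\left(0,-3 \right)}\right)^{2} \right)} = -712 - \left(520 + 11 \left(5 \left(5 - 4\right) - 48\right)^{2}\right) = -712 - \left(520 + 11 \left(5 \cdot 1 - 48\right)^{2}\right) = -712 - \left(520 + 11 \left(5 - 48\right)^{2}\right) = -712 - \left(520 + 11 \left(-43\right)^{2}\right) = -712 - 20859 = -21571$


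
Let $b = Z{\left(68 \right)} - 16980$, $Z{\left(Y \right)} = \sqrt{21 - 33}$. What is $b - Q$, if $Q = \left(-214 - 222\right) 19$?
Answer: $-8696 + 2 i \sqrt{3} \approx -8696.0 + 3.4641 i$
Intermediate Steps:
$Z{\left(Y \right)} = 2 i \sqrt{3}$ ($Z{\left(Y \right)} = \sqrt{-12} = 2 i \sqrt{3}$)
$b = -16980 + 2 i \sqrt{3}$ ($b = 2 i \sqrt{3} - 16980 = -16980 + 2 i \sqrt{3} \approx -16980.0 + 3.4641 i$)
$Q = -8284$ ($Q = \left(-214 - 222\right) 19 = \left(-436\right) 19 = -8284$)
$b - Q = \left(-16980 + 2 i \sqrt{3}\right) - -8284 = \left(-16980 + 2 i \sqrt{3}\right) + 8284 = -8696 + 2 i \sqrt{3}$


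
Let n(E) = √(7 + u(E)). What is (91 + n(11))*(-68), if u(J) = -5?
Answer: -6188 - 68*√2 ≈ -6284.2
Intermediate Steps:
n(E) = √2 (n(E) = √(7 - 5) = √2)
(91 + n(11))*(-68) = (91 + √2)*(-68) = -6188 - 68*√2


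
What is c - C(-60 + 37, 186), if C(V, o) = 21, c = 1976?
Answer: 1955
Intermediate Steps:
c - C(-60 + 37, 186) = 1976 - 1*21 = 1976 - 21 = 1955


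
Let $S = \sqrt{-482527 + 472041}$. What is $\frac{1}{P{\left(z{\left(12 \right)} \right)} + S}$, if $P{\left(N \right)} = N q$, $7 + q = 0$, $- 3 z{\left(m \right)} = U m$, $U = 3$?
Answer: $\frac{6}{1253} - \frac{i \sqrt{214}}{2506} \approx 0.0047885 - 0.0058375 i$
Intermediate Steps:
$z{\left(m \right)} = - m$ ($z{\left(m \right)} = - \frac{3 m}{3} = - m$)
$q = -7$ ($q = -7 + 0 = -7$)
$S = 7 i \sqrt{214}$ ($S = \sqrt{-10486} = 7 i \sqrt{214} \approx 102.4 i$)
$P{\left(N \right)} = - 7 N$ ($P{\left(N \right)} = N \left(-7\right) = - 7 N$)
$\frac{1}{P{\left(z{\left(12 \right)} \right)} + S} = \frac{1}{- 7 \left(\left(-1\right) 12\right) + 7 i \sqrt{214}} = \frac{1}{\left(-7\right) \left(-12\right) + 7 i \sqrt{214}} = \frac{1}{84 + 7 i \sqrt{214}}$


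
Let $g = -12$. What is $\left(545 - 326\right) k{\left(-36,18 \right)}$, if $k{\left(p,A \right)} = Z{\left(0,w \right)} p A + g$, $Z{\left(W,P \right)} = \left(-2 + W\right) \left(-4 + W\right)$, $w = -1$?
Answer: $-1137924$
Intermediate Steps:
$Z{\left(W,P \right)} = \left(-4 + W\right) \left(-2 + W\right)$
$k{\left(p,A \right)} = -12 + 8 A p$ ($k{\left(p,A \right)} = \left(8 + 0^{2} - 0\right) p A - 12 = \left(8 + 0 + 0\right) p A - 12 = 8 p A - 12 = 8 A p - 12 = -12 + 8 A p$)
$\left(545 - 326\right) k{\left(-36,18 \right)} = \left(545 - 326\right) \left(-12 + 8 \cdot 18 \left(-36\right)\right) = 219 \left(-12 - 5184\right) = 219 \left(-5196\right) = -1137924$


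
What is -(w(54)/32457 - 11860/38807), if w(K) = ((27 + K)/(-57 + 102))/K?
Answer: 11548161793/37786763970 ≈ 0.30561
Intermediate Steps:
w(K) = (⅗ + K/45)/K (w(K) = ((27 + K)/45)/K = ((27 + K)*(1/45))/K = (⅗ + K/45)/K)
-(w(54)/32457 - 11860/38807) = -(((1/45)*(27 + 54)/54)/32457 - 11860/38807) = -(((1/45)*(1/54)*81)*(1/32457) - 11860*1/38807) = -((1/30)*(1/32457) - 11860/38807) = -(1/973710 - 11860/38807) = -1*(-11548161793/37786763970) = 11548161793/37786763970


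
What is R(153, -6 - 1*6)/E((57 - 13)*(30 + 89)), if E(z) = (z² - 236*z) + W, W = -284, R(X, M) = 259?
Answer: 259/26179716 ≈ 9.8931e-6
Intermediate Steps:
E(z) = -284 + z² - 236*z (E(z) = (z² - 236*z) - 284 = -284 + z² - 236*z)
R(153, -6 - 1*6)/E((57 - 13)*(30 + 89)) = 259/(-284 + ((57 - 13)*(30 + 89))² - 236*(57 - 13)*(30 + 89)) = 259/(-284 + (44*119)² - 10384*119) = 259/(-284 + 5236² - 236*5236) = 259/(-284 + 27415696 - 1235696) = 259/26179716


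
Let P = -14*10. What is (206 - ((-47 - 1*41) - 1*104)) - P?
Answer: 538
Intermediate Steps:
P = -140
(206 - ((-47 - 1*41) - 1*104)) - P = (206 - ((-47 - 1*41) - 1*104)) - 1*(-140) = (206 - ((-47 - 41) - 104)) + 140 = (206 - (-88 - 104)) + 140 = (206 - 1*(-192)) + 140 = (206 + 192) + 140 = 398 + 140 = 538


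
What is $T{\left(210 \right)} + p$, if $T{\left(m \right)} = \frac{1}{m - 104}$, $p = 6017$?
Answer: $\frac{637803}{106} \approx 6017.0$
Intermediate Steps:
$T{\left(m \right)} = \frac{1}{-104 + m}$
$T{\left(210 \right)} + p = \frac{1}{-104 + 210} + 6017 = \frac{1}{106} + 6017 = \frac{637803}{106}$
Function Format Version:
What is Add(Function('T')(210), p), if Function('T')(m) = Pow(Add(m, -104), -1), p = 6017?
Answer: Rational(637803, 106) ≈ 6017.0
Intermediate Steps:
Function('T')(m) = Pow(Add(-104, m), -1)
Add(Function('T')(210), p) = Add(Pow(Add(-104, 210), -1), 6017) = Add(Pow(106, -1), 6017) = Add(Rational(1, 106), 6017) = Rational(637803, 106)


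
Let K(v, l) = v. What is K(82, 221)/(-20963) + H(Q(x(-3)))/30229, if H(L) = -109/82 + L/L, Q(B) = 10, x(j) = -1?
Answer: -203825797/51962623214 ≈ -0.0039225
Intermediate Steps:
H(L) = -27/82 (H(L) = -109*1/82 + 1 = -109/82 + 1 = -27/82)
K(82, 221)/(-20963) + H(Q(x(-3)))/30229 = 82/(-20963) - 27/82/30229 = 82*(-1/20963) - 27/82*1/30229 = -82/20963 - 27/2478778 = -203825797/51962623214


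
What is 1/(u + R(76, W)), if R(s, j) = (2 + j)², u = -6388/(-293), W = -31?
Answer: 293/252801 ≈ 0.0011590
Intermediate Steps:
u = 6388/293 (u = -6388*(-1/293) = 6388/293 ≈ 21.802)
1/(u + R(76, W)) = 1/(6388/293 + (2 - 31)²) = 1/(6388/293 + (-29)²) = 1/(6388/293 + 841) = 1/(252801/293) = 293/252801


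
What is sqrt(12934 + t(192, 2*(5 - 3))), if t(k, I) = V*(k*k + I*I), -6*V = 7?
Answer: I*sqrt(270834)/3 ≈ 173.47*I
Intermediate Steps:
V = -7/6 (V = -1/6*7 = -7/6 ≈ -1.1667)
t(k, I) = -7*I**2/6 - 7*k**2/6 (t(k, I) = -7*(k*k + I*I)/6 = -7*(k**2 + I**2)/6 = -7*(I**2 + k**2)/6 = -7*I**2/6 - 7*k**2/6)
sqrt(12934 + t(192, 2*(5 - 3))) = sqrt(12934 + (-7*4*(5 - 3)**2/6 - 7/6*192**2)) = sqrt(12934 + (-7*(2*2)**2/6 - 7/6*36864)) = sqrt(12934 + (-7/6*4**2 - 43008)) = sqrt(12934 + (-7/6*16 - 43008)) = sqrt(12934 + (-56/3 - 43008)) = sqrt(12934 - 129080/3) = sqrt(-90278/3) = I*sqrt(270834)/3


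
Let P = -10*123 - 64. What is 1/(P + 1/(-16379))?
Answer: -16379/21194427 ≈ -0.00077280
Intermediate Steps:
P = -1294 (P = -1230 - 64 = -1294)
1/(P + 1/(-16379)) = 1/(-1294 + 1/(-16379)) = 1/(-1294 - 1/16379) = 1/(-21194427/16379) = -16379/21194427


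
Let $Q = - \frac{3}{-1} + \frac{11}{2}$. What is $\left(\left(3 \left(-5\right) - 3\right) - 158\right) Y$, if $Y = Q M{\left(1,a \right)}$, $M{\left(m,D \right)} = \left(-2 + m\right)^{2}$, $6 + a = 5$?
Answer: $-1496$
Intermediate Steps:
$a = -1$ ($a = -6 + 5 = -1$)
$Q = \frac{17}{2}$ ($Q = \left(-3\right) \left(-1\right) + 11 \cdot \frac{1}{2} = 3 + \frac{11}{2} = \frac{17}{2} \approx 8.5$)
$Y = \frac{17}{2}$ ($Y = \frac{17 \left(-2 + 1\right)^{2}}{2} = \frac{17 \left(-1\right)^{2}}{2} = \frac{17}{2} \cdot 1 = \frac{17}{2} \approx 8.5$)
$\left(\left(3 \left(-5\right) - 3\right) - 158\right) Y = \left(\left(3 \left(-5\right) - 3\right) - 158\right) \frac{17}{2} = \left(\left(-15 - 3\right) - 158\right) \frac{17}{2} = \left(-18 - 158\right) \frac{17}{2} = \left(-176\right) \frac{17}{2} = -1496$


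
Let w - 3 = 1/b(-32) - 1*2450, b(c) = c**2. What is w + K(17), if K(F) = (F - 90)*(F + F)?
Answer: -5047295/1024 ≈ -4929.0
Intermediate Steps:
K(F) = 2*F*(-90 + F) (K(F) = (-90 + F)*(2*F) = 2*F*(-90 + F))
w = -2505727/1024 (w = 3 + (1/((-32)**2) - 1*2450) = 3 + (1/1024 - 2450) = 3 - 2508799/1024 = -2505727/1024 ≈ -2447.0)
w + K(17) = -2505727/1024 + 2*17*(-90 + 17) = -2505727/1024 + 2*17*(-73) = -2505727/1024 - 2482 = -5047295/1024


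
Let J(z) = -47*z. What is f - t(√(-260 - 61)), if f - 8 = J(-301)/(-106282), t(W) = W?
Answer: 836109/106282 - I*√321 ≈ 7.8669 - 17.916*I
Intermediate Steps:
f = 836109/106282 (f = 8 - 47*(-301)/(-106282) = 8 + 14147*(-1/106282) = 8 - 14147/106282 = 836109/106282 ≈ 7.8669)
f - t(√(-260 - 61)) = 836109/106282 - √(-260 - 61) = 836109/106282 - √(-321) = 836109/106282 - I*√321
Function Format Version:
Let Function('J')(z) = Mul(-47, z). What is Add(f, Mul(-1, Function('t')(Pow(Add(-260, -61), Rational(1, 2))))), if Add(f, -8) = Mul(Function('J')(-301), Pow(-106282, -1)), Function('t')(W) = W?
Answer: Add(Rational(836109, 106282), Mul(-1, I, Pow(321, Rational(1, 2)))) ≈ Add(7.8669, Mul(-17.916, I))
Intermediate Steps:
f = Rational(836109, 106282) (f = Add(8, Mul(Mul(-47, -301), Pow(-106282, -1))) = Add(8, Mul(14147, Rational(-1, 106282))) = Add(8, Rational(-14147, 106282)) = Rational(836109, 106282) ≈ 7.8669)
Add(f, Mul(-1, Function('t')(Pow(Add(-260, -61), Rational(1, 2))))) = Add(Rational(836109, 106282), Mul(-1, Pow(Add(-260, -61), Rational(1, 2)))) = Add(Rational(836109, 106282), Mul(-1, Pow(-321, Rational(1, 2)))) = Add(Rational(836109, 106282), Mul(-1, Mul(I, Pow(321, Rational(1, 2))))) = Add(Rational(836109, 106282), Mul(-1, I, Pow(321, Rational(1, 2))))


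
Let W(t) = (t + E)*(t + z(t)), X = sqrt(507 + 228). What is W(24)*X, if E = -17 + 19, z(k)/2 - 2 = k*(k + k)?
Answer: 424424*sqrt(15) ≈ 1.6438e+6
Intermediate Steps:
z(k) = 4 + 4*k**2 (z(k) = 4 + 2*(k*(k + k)) = 4 + 2*(k*(2*k)) = 4 + 2*(2*k**2) = 4 + 4*k**2)
X = 7*sqrt(15) (X = sqrt(735) = 7*sqrt(15) ≈ 27.111)
E = 2
W(t) = (2 + t)*(4 + t + 4*t**2) (W(t) = (t + 2)*(t + (4 + 4*t**2)) = (2 + t)*(4 + t + 4*t**2))
W(24)*X = (8 + 4*24**3 + 6*24 + 9*24**2)*(7*sqrt(15)) = (8 + 4*13824 + 144 + 9*576)*(7*sqrt(15)) = (8 + 55296 + 144 + 5184)*(7*sqrt(15)) = 60632*(7*sqrt(15)) = 424424*sqrt(15)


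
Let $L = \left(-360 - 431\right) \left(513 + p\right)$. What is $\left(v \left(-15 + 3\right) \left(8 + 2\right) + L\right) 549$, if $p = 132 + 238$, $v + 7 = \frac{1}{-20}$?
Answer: $-382986243$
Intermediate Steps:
$v = - \frac{141}{20}$ ($v = -7 + \frac{1}{-20} = -7 - \frac{1}{20} = - \frac{141}{20} \approx -7.05$)
$p = 370$
$L = -698453$ ($L = \left(-360 - 431\right) \left(513 + 370\right) = \left(-791\right) 883 = -698453$)
$\left(v \left(-15 + 3\right) \left(8 + 2\right) + L\right) 549 = \left(- \frac{141 \left(-15 + 3\right) \left(8 + 2\right)}{20} - 698453\right) 549 = \left(- \frac{141 \left(\left(-12\right) 10\right)}{20} - 698453\right) 549 = \left(\left(- \frac{141}{20}\right) \left(-120\right) - 698453\right) 549 = \left(846 - 698453\right) 549 = \left(-697607\right) 549 = -382986243$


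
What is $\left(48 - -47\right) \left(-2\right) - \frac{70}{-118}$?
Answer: $- \frac{11175}{59} \approx -189.41$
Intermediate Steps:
$\left(48 - -47\right) \left(-2\right) - \frac{70}{-118} = \left(48 + 47\right) \left(-2\right) - - \frac{35}{59} = 95 \left(-2\right) + \frac{35}{59} = -190 + \frac{35}{59} = - \frac{11175}{59}$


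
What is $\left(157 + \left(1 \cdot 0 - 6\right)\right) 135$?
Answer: $20385$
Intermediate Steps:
$\left(157 + \left(1 \cdot 0 - 6\right)\right) 135 = \left(157 + \left(0 - 6\right)\right) 135 = \left(157 - 6\right) 135 = 151 \cdot 135 = 20385$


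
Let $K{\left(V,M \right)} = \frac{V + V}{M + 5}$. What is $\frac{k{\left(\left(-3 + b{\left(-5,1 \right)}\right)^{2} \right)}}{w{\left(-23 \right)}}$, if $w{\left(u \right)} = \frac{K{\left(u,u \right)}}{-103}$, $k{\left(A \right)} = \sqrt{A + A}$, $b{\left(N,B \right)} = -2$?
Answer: $- \frac{4635 \sqrt{2}}{23} \approx -284.99$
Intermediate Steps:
$K{\left(V,M \right)} = \frac{2 V}{5 + M}$
$k{\left(A \right)} = \sqrt{2} \sqrt{A}$ ($k{\left(A \right)} = \sqrt{2 A} = \sqrt{2} \sqrt{A}$)
$w{\left(u \right)} = - \frac{2 u}{103 \left(5 + u\right)}$ ($w{\left(u \right)} = \frac{2 u \frac{1}{5 + u}}{-103} = \frac{2 u}{5 + u} \left(- \frac{1}{103}\right) = - \frac{2 u}{103 \left(5 + u\right)}$)
$\frac{k{\left(\left(-3 + b{\left(-5,1 \right)}\right)^{2} \right)}}{w{\left(-23 \right)}} = \frac{\sqrt{2} \sqrt{\left(-3 - 2\right)^{2}}}{\left(-2\right) \left(-23\right) \frac{1}{515 + 103 \left(-23\right)}} = \frac{\sqrt{2} \sqrt{\left(-5\right)^{2}}}{\left(-2\right) \left(-23\right) \frac{1}{515 - 2369}} = \frac{\sqrt{2} \sqrt{25}}{\left(-2\right) \left(-23\right) \frac{1}{-1854}} = \frac{\sqrt{2} \cdot 5}{\left(-2\right) \left(-23\right) \left(- \frac{1}{1854}\right)} = \frac{5 \sqrt{2}}{- \frac{23}{927}} = 5 \sqrt{2} \left(- \frac{927}{23}\right) = - \frac{4635 \sqrt{2}}{23}$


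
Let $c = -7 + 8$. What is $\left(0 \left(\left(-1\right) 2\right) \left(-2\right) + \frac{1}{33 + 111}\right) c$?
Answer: $\frac{1}{144} \approx 0.0069444$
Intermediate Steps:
$c = 1$
$\left(0 \left(\left(-1\right) 2\right) \left(-2\right) + \frac{1}{33 + 111}\right) c = \left(0 \left(\left(-1\right) 2\right) \left(-2\right) + \frac{1}{33 + 111}\right) 1 = \left(0 \left(-2\right) \left(-2\right) + \frac{1}{144}\right) 1 = \left(0 \left(-2\right) + \frac{1}{144}\right) 1 = \left(0 + \frac{1}{144}\right) 1 = \frac{1}{144} \cdot 1 = \frac{1}{144}$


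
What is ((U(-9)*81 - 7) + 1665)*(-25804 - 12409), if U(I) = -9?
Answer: -35499877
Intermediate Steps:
((U(-9)*81 - 7) + 1665)*(-25804 - 12409) = ((-9*81 - 7) + 1665)*(-25804 - 12409) = ((-729 - 7) + 1665)*(-38213) = (-736 + 1665)*(-38213) = 929*(-38213) = -35499877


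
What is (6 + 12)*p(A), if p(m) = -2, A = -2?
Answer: -36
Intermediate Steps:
(6 + 12)*p(A) = (6 + 12)*(-2) = 18*(-2) = -36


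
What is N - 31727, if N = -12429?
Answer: -44156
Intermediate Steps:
N - 31727 = -12429 - 31727 = -44156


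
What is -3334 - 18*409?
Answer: -10696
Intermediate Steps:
-3334 - 18*409 = -3334 - 1*7362 = -3334 - 7362 = -10696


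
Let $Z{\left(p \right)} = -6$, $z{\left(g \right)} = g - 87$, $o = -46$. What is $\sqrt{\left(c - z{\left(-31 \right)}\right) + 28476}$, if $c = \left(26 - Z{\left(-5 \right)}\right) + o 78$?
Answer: $3 \sqrt{2782} \approx 158.23$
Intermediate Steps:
$z{\left(g \right)} = -87 + g$
$c = -3556$ ($c = \left(26 - -6\right) - 3588 = \left(26 + 6\right) - 3588 = 32 - 3588 = -3556$)
$\sqrt{\left(c - z{\left(-31 \right)}\right) + 28476} = \sqrt{\left(-3556 - \left(-87 - 31\right)\right) + 28476} = \sqrt{\left(-3556 - -118\right) + 28476} = \sqrt{\left(-3556 + 118\right) + 28476} = \sqrt{-3438 + 28476} = \sqrt{25038} = 3 \sqrt{2782}$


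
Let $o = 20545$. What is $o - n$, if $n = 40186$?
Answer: $-19641$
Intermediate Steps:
$o - n = 20545 - 40186 = -19641$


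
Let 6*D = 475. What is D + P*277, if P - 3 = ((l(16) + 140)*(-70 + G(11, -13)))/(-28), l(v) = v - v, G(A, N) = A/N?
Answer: 7724503/78 ≈ 99032.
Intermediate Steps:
D = 475/6 (D = (⅙)*475 = 475/6 ≈ 79.167)
l(v) = 0
P = 4644/13 (P = 3 + ((0 + 140)*(-70 + 11/(-13)))/(-28) = 3 + (140*(-70 + 11*(-1/13)))*(-1/28) = 3 + (140*(-70 - 11/13))*(-1/28) = 3 + (140*(-921/13))*(-1/28) = 3 - 128940/13*(-1/28) = 3 + 4605/13 = 4644/13 ≈ 357.23)
D + P*277 = 475/6 + (4644/13)*277 = 475/6 + 1286388/13 = 7724503/78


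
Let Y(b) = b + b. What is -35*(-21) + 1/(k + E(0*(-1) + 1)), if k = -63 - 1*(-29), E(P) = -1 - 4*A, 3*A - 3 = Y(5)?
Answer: 115392/157 ≈ 734.98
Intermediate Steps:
Y(b) = 2*b
A = 13/3 (A = 1 + (2*5)/3 = 1 + (⅓)*10 = 1 + 10/3 = 13/3 ≈ 4.3333)
E(P) = -55/3 (E(P) = -1 - 4*13/3 = -1 - 52/3 = -55/3)
k = -34 (k = -63 + 29 = -34)
-35*(-21) + 1/(k + E(0*(-1) + 1)) = -35*(-21) + 1/(-34 - 55/3) = 735 + 1/(-157/3) = 735 - 3/157 = 115392/157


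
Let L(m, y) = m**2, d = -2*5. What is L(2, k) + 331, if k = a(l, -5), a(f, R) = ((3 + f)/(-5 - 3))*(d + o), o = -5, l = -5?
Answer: 335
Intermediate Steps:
d = -10
a(f, R) = 45/8 + 15*f/8 (a(f, R) = ((3 + f)/(-5 - 3))*(-10 - 5) = ((3 + f)/(-8))*(-15) = ((3 + f)*(-1/8))*(-15) = (-3/8 - f/8)*(-15) = 45/8 + 15*f/8)
k = -15/4 (k = 45/8 + (15/8)*(-5) = 45/8 - 75/8 = -15/4 ≈ -3.7500)
L(2, k) + 331 = 2**2 + 331 = 4 + 331 = 335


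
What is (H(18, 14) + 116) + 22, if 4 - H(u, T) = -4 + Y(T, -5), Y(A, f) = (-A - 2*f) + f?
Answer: 155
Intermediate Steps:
Y(A, f) = -A - f
H(u, T) = 3 + T (H(u, T) = 4 - (-4 + (-T - 1*(-5))) = 4 - (-4 + (-T + 5)) = 4 - (-4 + (5 - T)) = 4 - (1 - T) = 4 + (-1 + T) = 3 + T)
(H(18, 14) + 116) + 22 = ((3 + 14) + 116) + 22 = (17 + 116) + 22 = 133 + 22 = 155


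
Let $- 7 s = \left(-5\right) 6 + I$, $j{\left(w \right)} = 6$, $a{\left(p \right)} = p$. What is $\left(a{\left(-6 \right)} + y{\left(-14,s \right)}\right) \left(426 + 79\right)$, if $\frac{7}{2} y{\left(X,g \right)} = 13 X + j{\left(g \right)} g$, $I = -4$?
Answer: $- \frac{1229170}{49} \approx -25085.0$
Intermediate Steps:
$s = \frac{34}{7}$ ($s = - \frac{\left(-5\right) 6 - 4}{7} = - \frac{-30 - 4}{7} = \left(- \frac{1}{7}\right) \left(-34\right) = \frac{34}{7} \approx 4.8571$)
$y{\left(X,g \right)} = \frac{12 g}{7} + \frac{26 X}{7}$ ($y{\left(X,g \right)} = \frac{2 \left(13 X + 6 g\right)}{7} = \frac{2 \left(6 g + 13 X\right)}{7} = \frac{12 g}{7} + \frac{26 X}{7}$)
$\left(a{\left(-6 \right)} + y{\left(-14,s \right)}\right) \left(426 + 79\right) = \left(-6 + \left(\frac{12}{7} \cdot \frac{34}{7} + \frac{26}{7} \left(-14\right)\right)\right) \left(426 + 79\right) = \left(-6 + \left(\frac{408}{49} - 52\right)\right) 505 = \left(-6 - \frac{2140}{49}\right) 505 = \left(- \frac{2434}{49}\right) 505 = - \frac{1229170}{49}$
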